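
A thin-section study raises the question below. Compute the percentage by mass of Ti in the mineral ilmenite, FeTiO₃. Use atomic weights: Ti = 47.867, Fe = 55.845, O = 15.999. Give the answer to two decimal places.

M(FeTiO₃) = 151.709 g/mol.
Ti contributes 1 × 47.867 = 47.867 g per mole.
47.867/151.709 = 0.3155 → 31.55%.

31.55 mass %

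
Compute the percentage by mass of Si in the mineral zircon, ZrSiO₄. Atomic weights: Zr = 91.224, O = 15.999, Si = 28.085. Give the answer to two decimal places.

15.32 mass %

Molar mass of ZrSiO₄: 1*91.224 + 1*28.085 + 4*15.999 = 183.305 g/mol.
Mass of Si per formula unit: 1 × 28.085 = 28.085 g.
Weight fraction Si = 28.085 / 183.305 = 0.1532.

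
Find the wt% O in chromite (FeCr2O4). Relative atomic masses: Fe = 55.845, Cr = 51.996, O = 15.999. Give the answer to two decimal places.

Formula mass = 1*55.845 + 2*51.996 + 4*15.999 = 223.833 g/mol, of which 63.996 g is O.
So O makes up 63.996/223.833 = 0.2859 of the mass, i.e. 28.59%.

28.59 wt%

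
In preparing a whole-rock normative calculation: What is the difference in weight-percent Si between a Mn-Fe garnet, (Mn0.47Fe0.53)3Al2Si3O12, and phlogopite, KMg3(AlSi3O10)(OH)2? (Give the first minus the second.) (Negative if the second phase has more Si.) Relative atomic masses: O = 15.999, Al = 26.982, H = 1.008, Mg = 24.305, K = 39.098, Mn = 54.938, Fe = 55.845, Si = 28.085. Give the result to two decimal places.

First mineral: 84.255 g Si in 496.463 g formula = 16.97 wt% Si.
Second mineral: 84.255 g Si in 417.254 g formula = 20.19 wt% Si.
16.97% − 20.19% gives a difference of -3.22 percentage points.

-3.22 percentage points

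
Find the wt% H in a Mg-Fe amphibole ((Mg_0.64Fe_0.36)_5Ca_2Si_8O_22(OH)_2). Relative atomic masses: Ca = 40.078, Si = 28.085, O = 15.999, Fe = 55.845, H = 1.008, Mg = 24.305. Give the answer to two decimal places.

Molar mass of (Mg_0.64Fe_0.36)_5Ca_2Si_8O_22(OH)_2: 3.20×24.305 + 1.80×55.845 + 2×40.078 + 8×28.085 + 24×15.999 + 2×1.008 = 869.125 g/mol.
Mass of H per formula unit: 2 × 1.008 = 2.016 g.
Weight fraction H = 2.016 / 869.125 = 0.0023.

0.23 mass %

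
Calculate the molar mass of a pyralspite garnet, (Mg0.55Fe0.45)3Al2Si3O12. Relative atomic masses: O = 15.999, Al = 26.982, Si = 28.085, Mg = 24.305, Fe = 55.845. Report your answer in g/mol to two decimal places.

M = 1.65*24.305 + 1.35*55.845 + 2*26.982 + 3*28.085 + 12*15.999

445.70 g/mol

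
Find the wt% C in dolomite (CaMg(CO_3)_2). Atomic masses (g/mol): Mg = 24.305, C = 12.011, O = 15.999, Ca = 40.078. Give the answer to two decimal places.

M(CaMg(CO_3)_2) = 184.399 g/mol.
C contributes 2 × 12.011 = 24.022 g per mole.
24.022/184.399 = 0.1303 → 13.03%.

13.03 weight percent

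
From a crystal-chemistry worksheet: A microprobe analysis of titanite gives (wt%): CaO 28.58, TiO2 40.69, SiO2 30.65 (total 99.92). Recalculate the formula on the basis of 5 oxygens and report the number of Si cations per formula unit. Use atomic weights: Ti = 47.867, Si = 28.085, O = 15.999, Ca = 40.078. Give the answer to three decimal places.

CaO: 28.58/56.077 = 0.50966 mol → 0.50966 mol Ca, 0.50966 mol O.
TiO2: 40.69/79.865 = 0.50948 mol → 0.50948 mol Ti, 1.01896 mol O.
SiO2: 30.65/60.083 = 0.51013 mol → 0.51013 mol Si, 1.02026 mol O.
Total oxygen = 2.54888 mol. Normalization factor = 5/2.54888 = 1.96165.
Si per 5 O = 0.51013 × 1.96165 = 1.001.

1.001 Si apfu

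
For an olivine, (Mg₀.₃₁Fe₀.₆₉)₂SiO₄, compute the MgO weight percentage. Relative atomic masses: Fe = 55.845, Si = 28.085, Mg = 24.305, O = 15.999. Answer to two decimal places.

M((Mg₀.₃₁Fe₀.₆₉)₂SiO₄) = 184.216 g/mol; M(MgO) = 40.304 g/mol.
Moles MgO per formula unit = 0.62 Mg ÷ 1 = 0.6200.
MgO fraction = (0.6200 × 40.304) / 184.216 = 24.988/184.216 = 0.1356.

13.56 wt%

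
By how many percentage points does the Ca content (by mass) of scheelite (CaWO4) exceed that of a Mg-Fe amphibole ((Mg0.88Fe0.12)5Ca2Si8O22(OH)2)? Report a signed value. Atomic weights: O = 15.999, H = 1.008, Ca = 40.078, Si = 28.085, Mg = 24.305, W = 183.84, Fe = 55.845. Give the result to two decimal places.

First mineral: 40.078 g Ca in 287.914 g formula = 13.92 wt% Ca.
Second mineral: 80.156 g Ca in 831.277 g formula = 9.64 wt% Ca.
13.92% − 9.64% gives a difference of 4.28 percentage points.

4.28 percentage points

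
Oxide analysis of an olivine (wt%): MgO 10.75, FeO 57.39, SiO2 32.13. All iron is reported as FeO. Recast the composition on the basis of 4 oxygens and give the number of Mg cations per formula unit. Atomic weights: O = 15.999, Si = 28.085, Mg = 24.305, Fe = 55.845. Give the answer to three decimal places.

MgO (M=40.304): mol = 0.26672; Mg = 0.26672, O = 0.26672.
FeO (M=71.844): mol = 0.79881; Fe = 0.79881, O = 0.79881.
SiO2 (M=60.083): mol = 0.53476; Si = 0.53476, O = 1.06952.
ΣO = 2.13505; factor = 4/ΣO = 1.87349.
Mg apfu = 0.26672 × 1.87349 = 0.500.

0.500 Mg apfu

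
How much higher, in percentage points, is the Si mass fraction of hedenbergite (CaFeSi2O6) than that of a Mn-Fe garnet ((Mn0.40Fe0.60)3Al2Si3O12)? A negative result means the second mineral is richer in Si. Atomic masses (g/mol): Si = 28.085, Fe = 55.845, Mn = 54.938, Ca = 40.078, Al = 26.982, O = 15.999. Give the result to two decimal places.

5.68 percentage points

First mineral: 56.170 g Si in 248.087 g formula = 22.64 wt% Si.
Second mineral: 84.255 g Si in 496.654 g formula = 16.96 wt% Si.
22.64% − 16.96% gives a difference of 5.68 percentage points.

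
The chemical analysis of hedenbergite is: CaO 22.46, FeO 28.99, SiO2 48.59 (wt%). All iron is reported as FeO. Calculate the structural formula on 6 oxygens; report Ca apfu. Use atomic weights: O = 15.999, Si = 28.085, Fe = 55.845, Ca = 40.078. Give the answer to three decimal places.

0.992 Ca apfu

CaO: 22.46/56.077 = 0.40052 mol → 0.40052 mol Ca, 0.40052 mol O.
FeO: 28.99/71.844 = 0.40351 mol → 0.40351 mol Fe, 0.40351 mol O.
SiO2: 48.59/60.083 = 0.80871 mol → 0.80871 mol Si, 1.61742 mol O.
Total oxygen = 2.42145 mol. Normalization factor = 6/2.42145 = 2.47785.
Ca per 6 O = 0.40052 × 2.47785 = 0.992.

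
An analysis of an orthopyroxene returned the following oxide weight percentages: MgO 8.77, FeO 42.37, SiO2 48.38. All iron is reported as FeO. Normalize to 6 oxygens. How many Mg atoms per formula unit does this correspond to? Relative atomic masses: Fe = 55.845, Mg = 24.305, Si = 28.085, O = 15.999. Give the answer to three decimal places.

MgO (M=40.304): mol = 0.21760; Mg = 0.21760, O = 0.21760.
FeO (M=71.844): mol = 0.58975; Fe = 0.58975, O = 0.58975.
SiO2 (M=60.083): mol = 0.80522; Si = 0.80522, O = 1.61044.
ΣO = 2.41779; factor = 6/ΣO = 2.48161.
Mg apfu = 0.21760 × 2.48161 = 0.540.

0.540 Mg apfu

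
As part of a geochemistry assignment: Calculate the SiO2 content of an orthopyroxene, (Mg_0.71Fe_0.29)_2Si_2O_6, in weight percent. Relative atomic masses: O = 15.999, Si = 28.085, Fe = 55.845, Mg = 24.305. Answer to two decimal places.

Molar mass of (Mg_0.71Fe_0.29)_2Si_2O_6 = 1.42×24.305 + 0.58×55.845 + 2×28.085 + 6×15.999 = 219.067 g/mol.
Each formula unit contains 2 Si, equivalent to 2/1 = 2.0000 mol SiO2.
M(SiO2) = 1×28.085 + 2×15.999 = 60.083 g/mol.
Mass of SiO2 per formula unit = 2.0000 × 60.083 = 120.166 g.
SiO2 wt% = 120.166 / 219.067 × 100 = 54.85%.

54.85 wt%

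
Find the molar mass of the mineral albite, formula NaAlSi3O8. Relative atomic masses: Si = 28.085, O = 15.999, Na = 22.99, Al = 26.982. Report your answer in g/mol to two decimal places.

262.22 g/mol

M = 1·22.99 + 1·26.982 + 3·28.085 + 8·15.999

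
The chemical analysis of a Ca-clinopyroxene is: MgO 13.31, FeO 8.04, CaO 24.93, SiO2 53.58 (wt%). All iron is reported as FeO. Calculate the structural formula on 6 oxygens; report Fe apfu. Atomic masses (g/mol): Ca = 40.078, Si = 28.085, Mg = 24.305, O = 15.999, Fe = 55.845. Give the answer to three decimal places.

0.251 Fe apfu

MgO: 13.31/40.304 = 0.33024 mol → 0.33024 mol Mg, 0.33024 mol O.
FeO: 8.04/71.844 = 0.11191 mol → 0.11191 mol Fe, 0.11191 mol O.
CaO: 24.93/56.077 = 0.44457 mol → 0.44457 mol Ca, 0.44457 mol O.
SiO2: 53.58/60.083 = 0.89177 mol → 0.89177 mol Si, 1.78354 mol O.
Total oxygen = 2.67026 mol. Normalization factor = 6/2.67026 = 2.24697.
Fe per 6 O = 0.11191 × 2.24697 = 0.251.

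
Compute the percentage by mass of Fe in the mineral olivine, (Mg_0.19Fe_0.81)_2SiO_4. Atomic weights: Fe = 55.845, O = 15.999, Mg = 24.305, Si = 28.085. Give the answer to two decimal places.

M((Mg_0.19Fe_0.81)_2SiO_4) = 191.786 g/mol.
Fe contributes 1.62 × 55.845 = 90.469 g per mole.
90.469/191.786 = 0.4717 → 47.17%.

47.17 mass %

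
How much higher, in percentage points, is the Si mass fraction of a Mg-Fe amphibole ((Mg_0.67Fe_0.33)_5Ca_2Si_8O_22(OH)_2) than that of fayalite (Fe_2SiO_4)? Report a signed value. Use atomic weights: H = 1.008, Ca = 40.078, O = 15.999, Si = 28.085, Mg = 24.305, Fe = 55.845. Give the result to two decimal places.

First mineral: 224.680 g Si in 864.394 g formula = 25.99 wt% Si.
Second mineral: 28.085 g Si in 203.771 g formula = 13.78 wt% Si.
25.99% − 13.78% gives a difference of 12.21 percentage points.

12.21 percentage points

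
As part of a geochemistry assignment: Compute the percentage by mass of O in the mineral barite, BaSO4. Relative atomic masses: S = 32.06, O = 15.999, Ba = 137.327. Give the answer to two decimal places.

Molar mass of BaSO4: 1*137.327 + 1*32.06 + 4*15.999 = 233.383 g/mol.
Mass of O per formula unit: 4 × 15.999 = 63.996 g.
Weight fraction O = 63.996 / 233.383 = 0.2742.

27.42 weight percent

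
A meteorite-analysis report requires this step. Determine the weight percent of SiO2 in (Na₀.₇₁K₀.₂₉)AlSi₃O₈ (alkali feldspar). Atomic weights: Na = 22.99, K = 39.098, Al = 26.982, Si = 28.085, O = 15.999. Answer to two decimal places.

M((Na₀.₇₁K₀.₂₉)AlSi₃O₈) = 266.890 g/mol; M(SiO2) = 60.083 g/mol.
Moles SiO2 per formula unit = 3 Si ÷ 1 = 3.0000.
SiO2 fraction = (3.0000 × 60.083) / 266.890 = 180.249/266.890 = 0.6754.

67.54 wt%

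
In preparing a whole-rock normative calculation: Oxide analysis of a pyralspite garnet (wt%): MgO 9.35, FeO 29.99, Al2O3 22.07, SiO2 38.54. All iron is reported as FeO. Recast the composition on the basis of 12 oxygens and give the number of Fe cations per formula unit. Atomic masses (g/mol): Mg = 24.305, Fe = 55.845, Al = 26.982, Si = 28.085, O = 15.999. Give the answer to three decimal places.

9.35 wt% MgO ÷ 40.304 g/mol = 0.23199 mol, giving 0.23199 Mg and 0.23199 O.
29.99 wt% FeO ÷ 71.844 g/mol = 0.41743 mol, giving 0.41743 Fe and 0.41743 O.
22.07 wt% Al2O3 ÷ 101.961 g/mol = 0.21646 mol, giving 0.43292 Al and 0.64938 O.
38.54 wt% SiO2 ÷ 60.083 g/mol = 0.64145 mol, giving 0.64145 Si and 1.28290 O.
Oxygen sums to 2.58170; scaling by 12/2.58170 = 4.64810 puts the formula on 12 O.
Fe: 0.41743 × 4.64810 = 1.940 atoms per formula unit.

1.940 Fe apfu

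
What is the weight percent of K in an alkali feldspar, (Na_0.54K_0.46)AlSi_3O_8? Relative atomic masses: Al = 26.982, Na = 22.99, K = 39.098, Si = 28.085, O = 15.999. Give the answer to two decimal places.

6.67 wt%

Formula mass = 0.54×22.99 + 0.46×39.098 + 1×26.982 + 3×28.085 + 8×15.999 = 269.629 g/mol, of which 17.985 g is K.
So K makes up 17.985/269.629 = 0.0667 of the mass, i.e. 6.67%.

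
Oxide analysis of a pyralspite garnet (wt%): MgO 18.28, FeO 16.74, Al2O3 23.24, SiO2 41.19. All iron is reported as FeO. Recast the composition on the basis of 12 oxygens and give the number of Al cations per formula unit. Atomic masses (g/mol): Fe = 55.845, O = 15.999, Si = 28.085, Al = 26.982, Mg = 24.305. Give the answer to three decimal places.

1.995 Al apfu

18.28 wt% MgO ÷ 40.304 g/mol = 0.45355 mol, giving 0.45355 Mg and 0.45355 O.
16.74 wt% FeO ÷ 71.844 g/mol = 0.23300 mol, giving 0.23300 Fe and 0.23300 O.
23.24 wt% Al2O3 ÷ 101.961 g/mol = 0.22793 mol, giving 0.45586 Al and 0.68379 O.
41.19 wt% SiO2 ÷ 60.083 g/mol = 0.68555 mol, giving 0.68555 Si and 1.37110 O.
Oxygen sums to 2.74144; scaling by 12/2.74144 = 4.37726 puts the formula on 12 O.
Al: 0.45586 × 4.37726 = 1.995 atoms per formula unit.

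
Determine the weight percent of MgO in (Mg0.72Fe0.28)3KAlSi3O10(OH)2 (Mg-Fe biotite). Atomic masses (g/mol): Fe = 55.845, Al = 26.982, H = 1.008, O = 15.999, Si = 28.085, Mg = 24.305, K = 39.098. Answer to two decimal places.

19.62 wt%

Molar mass of (Mg0.72Fe0.28)3KAlSi3O10(OH)2 = 2.16*24.305 + 0.84*55.845 + 1*39.098 + 1*26.982 + 3*28.085 + 12*15.999 + 2*1.008 = 443.748 g/mol.
Each formula unit contains 2.16 Mg, equivalent to 2.16/1 = 2.1600 mol MgO.
M(MgO) = 1×24.305 + 1×15.999 = 40.304 g/mol.
Mass of MgO per formula unit = 2.1600 × 40.304 = 87.057 g.
MgO wt% = 87.057 / 443.748 × 100 = 19.62%.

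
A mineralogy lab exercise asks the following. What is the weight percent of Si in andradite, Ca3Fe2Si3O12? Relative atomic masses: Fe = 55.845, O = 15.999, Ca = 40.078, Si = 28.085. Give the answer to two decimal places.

16.58 mass %

M(Ca3Fe2Si3O12) = 508.167 g/mol.
Si contributes 3 × 28.085 = 84.255 g per mole.
84.255/508.167 = 0.1658 → 16.58%.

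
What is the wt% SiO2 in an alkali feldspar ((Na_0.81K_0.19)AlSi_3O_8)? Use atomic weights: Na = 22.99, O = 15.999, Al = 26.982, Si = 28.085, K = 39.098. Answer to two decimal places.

67.95 wt%

Formula mass = 265.280 g/mol.
3 Si → 3.0000 mol SiO2 per formula unit; M(SiO2) = 60.083, so SiO2 mass = 180.249 g.
180.249/265.280 × 100 = 67.95 wt%.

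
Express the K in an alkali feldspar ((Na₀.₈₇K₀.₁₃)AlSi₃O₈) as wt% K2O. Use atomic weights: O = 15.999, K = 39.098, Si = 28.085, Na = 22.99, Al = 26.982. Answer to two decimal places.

2.32 wt%

Formula mass = 264.313 g/mol.
0.13 K → 0.0650 mol K2O per formula unit; M(K2O) = 94.195, so K2O mass = 6.123 g.
6.123/264.313 × 100 = 2.32 wt%.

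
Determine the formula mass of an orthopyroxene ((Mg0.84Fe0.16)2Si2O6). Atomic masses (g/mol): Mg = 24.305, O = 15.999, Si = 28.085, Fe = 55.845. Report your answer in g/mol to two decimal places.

210.87 g/mol

Mg: 1.68 × 24.305 = 40.8324
Fe: 0.32 × 55.845 = 17.8704
Si: 2 × 28.085 = 56.1700
O: 6 × 15.999 = 95.9940
Summing the contributions gives the formula mass.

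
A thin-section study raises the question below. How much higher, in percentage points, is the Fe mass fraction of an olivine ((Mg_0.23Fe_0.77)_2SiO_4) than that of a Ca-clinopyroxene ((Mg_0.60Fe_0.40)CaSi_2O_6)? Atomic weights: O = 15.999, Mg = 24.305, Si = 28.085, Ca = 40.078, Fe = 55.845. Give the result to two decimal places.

35.69 percentage points

First mineral: 86.001 g Fe in 189.263 g formula = 45.44 wt% Fe.
Second mineral: 22.338 g Fe in 229.163 g formula = 9.75 wt% Fe.
45.44% − 9.75% gives a difference of 35.69 percentage points.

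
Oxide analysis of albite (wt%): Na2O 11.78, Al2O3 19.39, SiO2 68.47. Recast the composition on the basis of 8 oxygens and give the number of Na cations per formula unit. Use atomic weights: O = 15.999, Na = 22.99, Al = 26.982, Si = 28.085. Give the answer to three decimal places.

Na2O: 11.78/61.979 = 0.19006 mol → 0.38012 mol Na, 0.19006 mol O.
Al2O3: 19.39/101.961 = 0.19017 mol → 0.38034 mol Al, 0.57051 mol O.
SiO2: 68.47/60.083 = 1.13959 mol → 1.13959 mol Si, 2.27918 mol O.
Total oxygen = 3.03975 mol. Normalization factor = 8/3.03975 = 2.63180.
Na per 8 O = 0.38012 × 2.63180 = 1.000.

1.000 Na apfu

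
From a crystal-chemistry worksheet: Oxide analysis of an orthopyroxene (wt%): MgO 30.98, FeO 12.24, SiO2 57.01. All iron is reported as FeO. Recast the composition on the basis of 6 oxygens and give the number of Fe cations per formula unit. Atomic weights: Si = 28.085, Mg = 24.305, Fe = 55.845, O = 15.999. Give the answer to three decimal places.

MgO (M=40.304): mol = 0.76866; Mg = 0.76866, O = 0.76866.
FeO (M=71.844): mol = 0.17037; Fe = 0.17037, O = 0.17037.
SiO2 (M=60.083): mol = 0.94885; Si = 0.94885, O = 1.89770.
ΣO = 2.83673; factor = 6/ΣO = 2.11511.
Fe apfu = 0.17037 × 2.11511 = 0.360.

0.360 Fe apfu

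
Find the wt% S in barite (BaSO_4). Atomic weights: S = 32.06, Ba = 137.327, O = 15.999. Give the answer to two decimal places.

M(BaSO_4) = 233.383 g/mol.
S contributes 1 × 32.06 = 32.060 g per mole.
32.060/233.383 = 0.1374 → 13.74%.

13.74 mass %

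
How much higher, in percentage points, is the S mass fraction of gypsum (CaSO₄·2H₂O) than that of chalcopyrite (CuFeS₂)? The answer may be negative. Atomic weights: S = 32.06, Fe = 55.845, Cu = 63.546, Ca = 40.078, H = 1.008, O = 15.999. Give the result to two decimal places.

S in CaSO₄·2H₂O: molar mass 172.164 g/mol; 1×32.06 = 32.060 g → 18.62 wt%.
S in CuFeS₂: molar mass 183.511 g/mol; 2×32.06 = 64.120 g → 34.94 wt%.
Difference = 18.62 − 34.94 = -16.32 percentage points.

-16.32 percentage points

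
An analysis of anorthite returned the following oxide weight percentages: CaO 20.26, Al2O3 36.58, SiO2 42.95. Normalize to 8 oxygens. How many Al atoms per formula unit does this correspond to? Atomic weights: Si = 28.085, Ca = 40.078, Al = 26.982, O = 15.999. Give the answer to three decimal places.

CaO: 20.26/56.077 = 0.36129 mol → 0.36129 mol Ca, 0.36129 mol O.
Al2O3: 36.58/101.961 = 0.35876 mol → 0.71752 mol Al, 1.07628 mol O.
SiO2: 42.95/60.083 = 0.71484 mol → 0.71484 mol Si, 1.42968 mol O.
Total oxygen = 2.86725 mol. Normalization factor = 8/2.86725 = 2.79013.
Al per 8 O = 0.71752 × 2.79013 = 2.002.

2.002 Al apfu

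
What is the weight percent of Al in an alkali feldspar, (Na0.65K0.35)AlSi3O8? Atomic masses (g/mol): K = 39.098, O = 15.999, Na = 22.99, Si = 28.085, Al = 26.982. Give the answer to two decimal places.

10.07 weight percent

M((Na0.65K0.35)AlSi3O8) = 267.857 g/mol.
Al contributes 1 × 26.982 = 26.982 g per mole.
26.982/267.857 = 0.1007 → 10.07%.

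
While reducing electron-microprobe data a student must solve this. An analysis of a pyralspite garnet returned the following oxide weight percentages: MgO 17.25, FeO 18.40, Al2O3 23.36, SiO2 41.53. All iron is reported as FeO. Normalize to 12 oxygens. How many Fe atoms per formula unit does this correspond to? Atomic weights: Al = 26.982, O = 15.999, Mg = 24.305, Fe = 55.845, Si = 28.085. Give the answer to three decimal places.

1.116 Fe apfu

MgO: 17.25/40.304 = 0.42800 mol → 0.42800 mol Mg, 0.42800 mol O.
FeO: 18.40/71.844 = 0.25611 mol → 0.25611 mol Fe, 0.25611 mol O.
Al2O3: 23.36/101.961 = 0.22911 mol → 0.45822 mol Al, 0.68733 mol O.
SiO2: 41.53/60.083 = 0.69121 mol → 0.69121 mol Si, 1.38242 mol O.
Total oxygen = 2.75386 mol. Normalization factor = 12/2.75386 = 4.35752.
Fe per 12 O = 0.25611 × 4.35752 = 1.116.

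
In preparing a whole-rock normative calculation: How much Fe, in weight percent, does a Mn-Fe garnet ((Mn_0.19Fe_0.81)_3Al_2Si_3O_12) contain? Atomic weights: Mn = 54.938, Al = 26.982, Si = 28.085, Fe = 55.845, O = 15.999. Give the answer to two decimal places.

27.29 weight percent

Molar mass of (Mn_0.19Fe_0.81)_3Al_2Si_3O_12: 0.57·54.938 + 2.43·55.845 + 2·26.982 + 3·28.085 + 12·15.999 = 497.225 g/mol.
Mass of Fe per formula unit: 2.43 × 55.845 = 135.703 g.
Weight fraction Fe = 135.703 / 497.225 = 0.2729.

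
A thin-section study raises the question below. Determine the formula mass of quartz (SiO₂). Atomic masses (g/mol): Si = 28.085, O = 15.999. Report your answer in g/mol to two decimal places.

60.08 g/mol

The formula mass is the sum 1(28.085) + 2(15.999).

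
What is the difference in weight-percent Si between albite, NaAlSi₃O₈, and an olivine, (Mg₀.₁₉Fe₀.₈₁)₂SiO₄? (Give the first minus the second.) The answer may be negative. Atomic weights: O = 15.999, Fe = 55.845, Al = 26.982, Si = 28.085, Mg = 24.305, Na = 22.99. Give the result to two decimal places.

First mineral: 84.255 g Si in 262.219 g formula = 32.13 wt% Si.
Second mineral: 28.085 g Si in 191.786 g formula = 14.64 wt% Si.
32.13% − 14.64% gives a difference of 17.49 percentage points.

17.49 percentage points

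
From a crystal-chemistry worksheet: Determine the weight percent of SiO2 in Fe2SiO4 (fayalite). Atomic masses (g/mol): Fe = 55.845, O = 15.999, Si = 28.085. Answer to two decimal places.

M(Fe2SiO4) = 203.771 g/mol; M(SiO2) = 60.083 g/mol.
Moles SiO2 per formula unit = 1 Si ÷ 1 = 1.0000.
SiO2 fraction = (1.0000 × 60.083) / 203.771 = 60.083/203.771 = 0.2949.

29.49 wt%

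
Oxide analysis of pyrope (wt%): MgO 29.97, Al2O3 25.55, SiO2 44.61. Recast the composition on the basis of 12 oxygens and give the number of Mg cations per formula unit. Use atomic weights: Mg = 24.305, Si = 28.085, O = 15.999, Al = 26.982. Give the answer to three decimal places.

2.994 Mg apfu

MgO: 29.97/40.304 = 0.74360 mol → 0.74360 mol Mg, 0.74360 mol O.
Al2O3: 25.55/101.961 = 0.25059 mol → 0.50118 mol Al, 0.75177 mol O.
SiO2: 44.61/60.083 = 0.74247 mol → 0.74247 mol Si, 1.48494 mol O.
Total oxygen = 2.98031 mol. Normalization factor = 12/2.98031 = 4.02643.
Mg per 12 O = 0.74360 × 4.02643 = 2.994.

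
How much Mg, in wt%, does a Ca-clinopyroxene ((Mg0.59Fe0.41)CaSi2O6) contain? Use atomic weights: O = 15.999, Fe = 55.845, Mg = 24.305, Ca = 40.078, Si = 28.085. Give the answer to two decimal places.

6.25 wt%

M((Mg0.59Fe0.41)CaSi2O6) = 229.478 g/mol.
Mg contributes 0.59 × 24.305 = 14.340 g per mole.
14.340/229.478 = 0.0625 → 6.25%.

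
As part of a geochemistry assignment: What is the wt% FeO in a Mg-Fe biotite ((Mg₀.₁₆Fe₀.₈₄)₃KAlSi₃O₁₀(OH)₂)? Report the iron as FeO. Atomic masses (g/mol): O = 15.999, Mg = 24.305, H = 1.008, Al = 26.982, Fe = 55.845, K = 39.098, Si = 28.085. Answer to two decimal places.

M((Mg₀.₁₆Fe₀.₈₄)₃KAlSi₃O₁₀(OH)₂) = 496.735 g/mol; M(FeO) = 71.844 g/mol.
Moles FeO per formula unit = 2.52 Fe ÷ 1 = 2.5200.
FeO fraction = (2.5200 × 71.844) / 496.735 = 181.047/496.735 = 0.3645.

36.45 wt%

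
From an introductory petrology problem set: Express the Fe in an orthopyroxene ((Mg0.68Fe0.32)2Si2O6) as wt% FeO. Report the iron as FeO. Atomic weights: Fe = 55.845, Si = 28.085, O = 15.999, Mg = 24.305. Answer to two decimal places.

20.81 wt%

Molar mass of (Mg0.68Fe0.32)2Si2O6 = 1.36·24.305 + 0.64·55.845 + 2·28.085 + 6·15.999 = 220.960 g/mol.
Each formula unit contains 0.64 Fe, equivalent to 0.64/1 = 0.6400 mol FeO.
M(FeO) = 1×55.845 + 1×15.999 = 71.844 g/mol.
Mass of FeO per formula unit = 0.6400 × 71.844 = 45.980 g.
FeO wt% = 45.980 / 220.960 × 100 = 20.81%.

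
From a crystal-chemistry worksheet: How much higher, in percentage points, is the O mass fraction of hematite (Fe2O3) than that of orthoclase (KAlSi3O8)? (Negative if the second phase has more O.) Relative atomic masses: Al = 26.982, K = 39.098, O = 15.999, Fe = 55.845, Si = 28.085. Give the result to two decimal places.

O in Fe2O3: molar mass 159.687 g/mol; 3×15.999 = 47.997 g → 30.06 wt%.
O in KAlSi3O8: molar mass 278.327 g/mol; 8×15.999 = 127.992 g → 45.99 wt%.
Difference = 30.06 − 45.99 = -15.93 percentage points.

-15.93 percentage points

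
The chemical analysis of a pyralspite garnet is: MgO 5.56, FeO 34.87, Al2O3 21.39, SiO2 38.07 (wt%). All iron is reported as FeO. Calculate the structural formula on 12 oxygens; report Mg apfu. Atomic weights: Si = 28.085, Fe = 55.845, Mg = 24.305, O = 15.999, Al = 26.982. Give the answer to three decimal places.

0.657 Mg apfu

MgO (M=40.304): mol = 0.13795; Mg = 0.13795, O = 0.13795.
FeO (M=71.844): mol = 0.48536; Fe = 0.48536, O = 0.48536.
Al2O3 (M=101.961): mol = 0.20979; Al = 0.41958, O = 0.62937.
SiO2 (M=60.083): mol = 0.63362; Si = 0.63362, O = 1.26724.
ΣO = 2.51992; factor = 12/ΣO = 4.76206.
Mg apfu = 0.13795 × 4.76206 = 0.657.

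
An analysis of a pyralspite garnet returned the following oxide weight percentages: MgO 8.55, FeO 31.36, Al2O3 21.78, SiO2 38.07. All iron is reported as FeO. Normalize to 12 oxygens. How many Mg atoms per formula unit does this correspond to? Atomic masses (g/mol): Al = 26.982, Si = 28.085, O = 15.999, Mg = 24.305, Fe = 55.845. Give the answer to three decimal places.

MgO: 8.55/40.304 = 0.21214 mol → 0.21214 mol Mg, 0.21214 mol O.
FeO: 31.36/71.844 = 0.43650 mol → 0.43650 mol Fe, 0.43650 mol O.
Al2O3: 21.78/101.961 = 0.21361 mol → 0.42722 mol Al, 0.64083 mol O.
SiO2: 38.07/60.083 = 0.63362 mol → 0.63362 mol Si, 1.26724 mol O.
Total oxygen = 2.55671 mol. Normalization factor = 12/2.55671 = 4.69353.
Mg per 12 O = 0.21214 × 4.69353 = 0.996.

0.996 Mg apfu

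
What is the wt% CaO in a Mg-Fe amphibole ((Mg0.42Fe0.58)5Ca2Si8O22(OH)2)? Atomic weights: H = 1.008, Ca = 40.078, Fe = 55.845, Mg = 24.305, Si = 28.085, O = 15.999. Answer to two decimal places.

Formula mass = 903.819 g/mol.
2 Ca → 2.0000 mol CaO per formula unit; M(CaO) = 56.077, so CaO mass = 112.154 g.
112.154/903.819 × 100 = 12.41 wt%.

12.41 wt%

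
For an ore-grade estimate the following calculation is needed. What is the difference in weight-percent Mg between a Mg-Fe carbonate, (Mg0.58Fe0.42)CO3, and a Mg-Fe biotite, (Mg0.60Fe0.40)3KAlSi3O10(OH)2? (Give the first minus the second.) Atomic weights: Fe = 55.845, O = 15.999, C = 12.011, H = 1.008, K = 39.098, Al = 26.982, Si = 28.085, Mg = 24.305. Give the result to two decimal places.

4.84 percentage points

Mg in (Mg0.58Fe0.42)CO3: molar mass 97.560 g/mol; 0.58×24.305 = 14.097 g → 14.45 wt%.
Mg in (Mg0.60Fe0.40)3KAlSi3O10(OH)2: molar mass 455.102 g/mol; 1.80×24.305 = 43.749 g → 9.61 wt%.
Difference = 14.45 − 9.61 = 4.84 percentage points.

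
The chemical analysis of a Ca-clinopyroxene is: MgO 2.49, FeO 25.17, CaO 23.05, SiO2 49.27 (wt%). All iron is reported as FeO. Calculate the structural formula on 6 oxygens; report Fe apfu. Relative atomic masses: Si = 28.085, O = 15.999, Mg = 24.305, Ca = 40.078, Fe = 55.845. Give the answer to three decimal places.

0.853 Fe apfu

MgO: 2.49/40.304 = 0.06178 mol → 0.06178 mol Mg, 0.06178 mol O.
FeO: 25.17/71.844 = 0.35034 mol → 0.35034 mol Fe, 0.35034 mol O.
CaO: 23.05/56.077 = 0.41104 mol → 0.41104 mol Ca, 0.41104 mol O.
SiO2: 49.27/60.083 = 0.82003 mol → 0.82003 mol Si, 1.64006 mol O.
Total oxygen = 2.46322 mol. Normalization factor = 6/2.46322 = 2.43584.
Fe per 6 O = 0.35034 × 2.43584 = 0.853.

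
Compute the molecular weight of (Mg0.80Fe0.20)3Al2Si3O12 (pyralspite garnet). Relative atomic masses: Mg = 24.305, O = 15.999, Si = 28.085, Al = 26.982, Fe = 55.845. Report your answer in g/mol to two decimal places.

Mg: 2.40 × 24.305 = 58.3320
Fe: 0.60 × 55.845 = 33.5070
Al: 2 × 26.982 = 53.9640
Si: 3 × 28.085 = 84.2550
O: 12 × 15.999 = 191.9880
Summing the contributions gives the formula mass.

422.05 g/mol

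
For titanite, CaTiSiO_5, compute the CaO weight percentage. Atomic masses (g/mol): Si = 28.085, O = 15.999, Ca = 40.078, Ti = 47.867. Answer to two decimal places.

Formula mass = 196.025 g/mol.
1 Ca → 1.0000 mol CaO per formula unit; M(CaO) = 56.077, so CaO mass = 56.077 g.
56.077/196.025 × 100 = 28.61 wt%.

28.61 wt%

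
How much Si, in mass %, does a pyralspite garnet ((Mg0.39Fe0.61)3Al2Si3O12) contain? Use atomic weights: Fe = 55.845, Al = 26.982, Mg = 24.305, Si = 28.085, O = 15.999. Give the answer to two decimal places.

Formula mass = 1.17*24.305 + 1.83*55.845 + 2*26.982 + 3*28.085 + 12*15.999 = 460.840 g/mol, of which 84.255 g is Si.
So Si makes up 84.255/460.840 = 0.1828 of the mass, i.e. 18.28%.

18.28 mass %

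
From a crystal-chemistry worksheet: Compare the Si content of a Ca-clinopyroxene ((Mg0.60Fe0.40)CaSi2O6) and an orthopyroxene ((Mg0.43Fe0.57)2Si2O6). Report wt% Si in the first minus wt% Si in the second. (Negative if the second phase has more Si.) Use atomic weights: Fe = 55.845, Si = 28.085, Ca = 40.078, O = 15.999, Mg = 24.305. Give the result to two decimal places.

0.78 percentage points

First mineral: 56.170 g Si in 229.163 g formula = 24.51 wt% Si.
Second mineral: 56.170 g Si in 236.730 g formula = 23.73 wt% Si.
24.51% − 23.73% gives a difference of 0.78 percentage points.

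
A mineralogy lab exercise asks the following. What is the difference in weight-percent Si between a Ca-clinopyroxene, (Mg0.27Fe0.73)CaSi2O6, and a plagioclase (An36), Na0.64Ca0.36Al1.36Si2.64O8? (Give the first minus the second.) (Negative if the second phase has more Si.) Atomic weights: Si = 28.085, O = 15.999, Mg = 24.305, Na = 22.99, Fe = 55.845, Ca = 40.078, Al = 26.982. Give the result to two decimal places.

Si in (Mg0.27Fe0.73)CaSi2O6: molar mass 239.571 g/mol; 2×28.085 = 56.170 g → 23.45 wt%.
Si in Na0.64Ca0.36Al1.36Si2.64O8: molar mass 267.974 g/mol; 2.64×28.085 = 74.144 g → 27.67 wt%.
Difference = 23.45 − 27.67 = -4.22 percentage points.

-4.22 percentage points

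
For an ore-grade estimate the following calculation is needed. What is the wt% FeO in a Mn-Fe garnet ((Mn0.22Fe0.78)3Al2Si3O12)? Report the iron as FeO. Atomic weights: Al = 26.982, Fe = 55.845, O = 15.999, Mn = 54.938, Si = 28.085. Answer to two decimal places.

33.82 wt%

M((Mn0.22Fe0.78)3Al2Si3O12) = 497.143 g/mol; M(FeO) = 71.844 g/mol.
Moles FeO per formula unit = 2.34 Fe ÷ 1 = 2.3400.
FeO fraction = (2.3400 × 71.844) / 497.143 = 168.115/497.143 = 0.3382.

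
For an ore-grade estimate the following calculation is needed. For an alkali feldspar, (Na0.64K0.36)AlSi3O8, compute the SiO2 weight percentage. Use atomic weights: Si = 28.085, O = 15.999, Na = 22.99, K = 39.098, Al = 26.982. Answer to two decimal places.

67.25 wt%

Molar mass of (Na0.64K0.36)AlSi3O8 = 0.64×22.99 + 0.36×39.098 + 1×26.982 + 3×28.085 + 8×15.999 = 268.018 g/mol.
Each formula unit contains 3 Si, equivalent to 3/1 = 3.0000 mol SiO2.
M(SiO2) = 1×28.085 + 2×15.999 = 60.083 g/mol.
Mass of SiO2 per formula unit = 3.0000 × 60.083 = 180.249 g.
SiO2 wt% = 180.249 / 268.018 × 100 = 67.25%.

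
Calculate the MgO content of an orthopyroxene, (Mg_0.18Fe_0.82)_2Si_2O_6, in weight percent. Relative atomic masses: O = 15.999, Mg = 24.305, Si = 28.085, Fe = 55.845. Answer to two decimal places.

5.75 wt%

Molar mass of (Mg_0.18Fe_0.82)_2Si_2O_6 = 0.36·24.305 + 1.64·55.845 + 2·28.085 + 6·15.999 = 252.500 g/mol.
Each formula unit contains 0.36 Mg, equivalent to 0.36/1 = 0.3600 mol MgO.
M(MgO) = 1×24.305 + 1×15.999 = 40.304 g/mol.
Mass of MgO per formula unit = 0.3600 × 40.304 = 14.509 g.
MgO wt% = 14.509 / 252.500 × 100 = 5.75%.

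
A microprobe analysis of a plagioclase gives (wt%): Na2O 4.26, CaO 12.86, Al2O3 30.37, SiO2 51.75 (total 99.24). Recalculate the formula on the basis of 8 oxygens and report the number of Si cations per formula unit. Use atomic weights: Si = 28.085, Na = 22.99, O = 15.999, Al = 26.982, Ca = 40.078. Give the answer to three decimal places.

Na2O (M=61.979): mol = 0.06873; Na = 0.13746, O = 0.06873.
CaO (M=56.077): mol = 0.22933; Ca = 0.22933, O = 0.22933.
Al2O3 (M=101.961): mol = 0.29786; Al = 0.59572, O = 0.89358.
SiO2 (M=60.083): mol = 0.86131; Si = 0.86131, O = 1.72262.
ΣO = 2.91426; factor = 8/ΣO = 2.74512.
Si apfu = 0.86131 × 2.74512 = 2.364.

2.364 Si apfu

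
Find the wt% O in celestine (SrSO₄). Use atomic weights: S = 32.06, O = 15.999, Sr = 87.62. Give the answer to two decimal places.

M(SrSO₄) = 183.676 g/mol.
O contributes 4 × 15.999 = 63.996 g per mole.
63.996/183.676 = 0.3484 → 34.84%.

34.84 mass %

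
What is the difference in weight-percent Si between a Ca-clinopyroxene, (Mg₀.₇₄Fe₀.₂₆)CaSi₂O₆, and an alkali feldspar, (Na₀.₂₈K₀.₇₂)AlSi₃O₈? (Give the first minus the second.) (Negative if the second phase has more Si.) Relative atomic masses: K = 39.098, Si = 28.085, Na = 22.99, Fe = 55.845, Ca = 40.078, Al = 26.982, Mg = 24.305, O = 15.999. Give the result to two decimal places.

First mineral: 56.170 g Si in 224.747 g formula = 24.99 wt% Si.
Second mineral: 84.255 g Si in 273.817 g formula = 30.77 wt% Si.
24.99% − 30.77% gives a difference of -5.78 percentage points.

-5.78 percentage points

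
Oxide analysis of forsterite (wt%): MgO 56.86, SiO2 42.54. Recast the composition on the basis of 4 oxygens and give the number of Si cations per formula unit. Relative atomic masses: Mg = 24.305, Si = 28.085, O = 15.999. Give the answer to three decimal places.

1.002 Si apfu

MgO: 56.86/40.304 = 1.41078 mol → 1.41078 mol Mg, 1.41078 mol O.
SiO2: 42.54/60.083 = 0.70802 mol → 0.70802 mol Si, 1.41604 mol O.
Total oxygen = 2.82682 mol. Normalization factor = 4/2.82682 = 1.41502.
Si per 4 O = 0.70802 × 1.41502 = 1.002.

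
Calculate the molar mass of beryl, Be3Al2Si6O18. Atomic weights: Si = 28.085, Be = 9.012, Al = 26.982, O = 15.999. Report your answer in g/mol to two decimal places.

Be: 3 × 9.012 = 27.0360
Al: 2 × 26.982 = 53.9640
Si: 6 × 28.085 = 168.5100
O: 18 × 15.999 = 287.9820
Summing the contributions gives the formula mass.

537.49 g/mol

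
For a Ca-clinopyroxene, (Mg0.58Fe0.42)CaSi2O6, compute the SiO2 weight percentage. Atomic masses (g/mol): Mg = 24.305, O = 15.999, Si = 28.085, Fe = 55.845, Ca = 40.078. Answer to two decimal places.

Formula mass = 229.794 g/mol.
2 Si → 2.0000 mol SiO2 per formula unit; M(SiO2) = 60.083, so SiO2 mass = 120.166 g.
120.166/229.794 × 100 = 52.29 wt%.

52.29 wt%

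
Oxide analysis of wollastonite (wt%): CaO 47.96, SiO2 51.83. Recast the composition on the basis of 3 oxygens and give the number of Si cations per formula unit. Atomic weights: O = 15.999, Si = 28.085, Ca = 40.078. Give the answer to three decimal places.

1.003 Si apfu

CaO (M=56.077): mol = 0.85525; Ca = 0.85525, O = 0.85525.
SiO2 (M=60.083): mol = 0.86264; Si = 0.86264, O = 1.72528.
ΣO = 2.58053; factor = 3/ΣO = 1.16255.
Si apfu = 0.86264 × 1.16255 = 1.003.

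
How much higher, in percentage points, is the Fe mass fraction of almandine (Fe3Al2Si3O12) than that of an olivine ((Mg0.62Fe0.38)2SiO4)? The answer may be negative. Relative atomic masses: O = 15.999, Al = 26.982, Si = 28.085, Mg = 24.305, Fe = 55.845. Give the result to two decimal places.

Fe in Fe3Al2Si3O12: molar mass 497.742 g/mol; 3×55.845 = 167.535 g → 33.66 wt%.
Fe in (Mg0.62Fe0.38)2SiO4: molar mass 164.661 g/mol; 0.76×55.845 = 42.442 g → 25.78 wt%.
Difference = 33.66 − 25.78 = 7.88 percentage points.

7.88 percentage points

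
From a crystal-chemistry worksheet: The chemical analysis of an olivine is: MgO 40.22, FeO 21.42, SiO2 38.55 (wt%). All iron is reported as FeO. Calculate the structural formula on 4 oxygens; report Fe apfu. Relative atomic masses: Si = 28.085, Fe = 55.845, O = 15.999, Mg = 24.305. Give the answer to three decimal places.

0.462 Fe apfu

MgO: 40.22/40.304 = 0.99792 mol → 0.99792 mol Mg, 0.99792 mol O.
FeO: 21.42/71.844 = 0.29815 mol → 0.29815 mol Fe, 0.29815 mol O.
SiO2: 38.55/60.083 = 0.64161 mol → 0.64161 mol Si, 1.28322 mol O.
Total oxygen = 2.57929 mol. Normalization factor = 4/2.57929 = 1.55081.
Fe per 4 O = 0.29815 × 1.55081 = 0.462.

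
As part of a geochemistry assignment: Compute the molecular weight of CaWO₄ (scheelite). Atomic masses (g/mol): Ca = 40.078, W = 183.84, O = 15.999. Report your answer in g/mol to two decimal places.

Ca: 1 × 40.078 = 40.0780
W: 1 × 183.84 = 183.8400
O: 4 × 15.999 = 63.9960
Summing the contributions gives the formula mass.

287.91 g/mol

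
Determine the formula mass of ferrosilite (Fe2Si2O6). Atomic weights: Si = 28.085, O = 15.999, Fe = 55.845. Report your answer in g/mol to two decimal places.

Fe: 2 × 55.845 = 111.6900
Si: 2 × 28.085 = 56.1700
O: 6 × 15.999 = 95.9940
Summing the contributions gives the formula mass.

263.85 g/mol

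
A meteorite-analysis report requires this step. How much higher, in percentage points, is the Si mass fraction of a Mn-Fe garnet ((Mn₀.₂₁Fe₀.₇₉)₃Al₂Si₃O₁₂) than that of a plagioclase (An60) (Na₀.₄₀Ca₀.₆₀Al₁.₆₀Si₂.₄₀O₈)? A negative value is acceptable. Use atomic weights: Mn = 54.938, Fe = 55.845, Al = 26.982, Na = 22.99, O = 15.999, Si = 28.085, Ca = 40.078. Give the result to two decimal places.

Si in (Mn₀.₂₁Fe₀.₇₉)₃Al₂Si₃O₁₂: molar mass 497.171 g/mol; 3×28.085 = 84.255 g → 16.95 wt%.
Si in Na₀.₄₀Ca₀.₆₀Al₁.₆₀Si₂.₄₀O₈: molar mass 271.810 g/mol; 2.40×28.085 = 67.404 g → 24.80 wt%.
Difference = 16.95 − 24.80 = -7.85 percentage points.

-7.85 percentage points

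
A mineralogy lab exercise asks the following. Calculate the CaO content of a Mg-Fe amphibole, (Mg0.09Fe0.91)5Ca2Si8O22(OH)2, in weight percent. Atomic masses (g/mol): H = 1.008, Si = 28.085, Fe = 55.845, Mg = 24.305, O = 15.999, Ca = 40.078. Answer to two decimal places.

11.73 wt%

Molar mass of (Mg0.09Fe0.91)5Ca2Si8O22(OH)2 = 0.45*24.305 + 4.55*55.845 + 2*40.078 + 8*28.085 + 24*15.999 + 2*1.008 = 955.860 g/mol.
Each formula unit contains 2 Ca, equivalent to 2/1 = 2.0000 mol CaO.
M(CaO) = 1×40.078 + 1×15.999 = 56.077 g/mol.
Mass of CaO per formula unit = 2.0000 × 56.077 = 112.154 g.
CaO wt% = 112.154 / 955.860 × 100 = 11.73%.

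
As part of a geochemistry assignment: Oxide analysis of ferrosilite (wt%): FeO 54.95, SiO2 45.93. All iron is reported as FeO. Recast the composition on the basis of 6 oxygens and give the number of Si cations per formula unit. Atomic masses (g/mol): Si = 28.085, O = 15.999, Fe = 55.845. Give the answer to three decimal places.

2.000 Si apfu

FeO: 54.95/71.844 = 0.76485 mol → 0.76485 mol Fe, 0.76485 mol O.
SiO2: 45.93/60.083 = 0.76444 mol → 0.76444 mol Si, 1.52888 mol O.
Total oxygen = 2.29373 mol. Normalization factor = 6/2.29373 = 2.61583.
Si per 6 O = 0.76444 × 2.61583 = 2.000.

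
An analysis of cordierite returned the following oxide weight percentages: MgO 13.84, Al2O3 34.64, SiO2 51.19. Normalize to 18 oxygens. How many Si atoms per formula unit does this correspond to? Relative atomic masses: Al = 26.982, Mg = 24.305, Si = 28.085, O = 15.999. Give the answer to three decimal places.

5.001 Si apfu

13.84 wt% MgO ÷ 40.304 g/mol = 0.34339 mol, giving 0.34339 Mg and 0.34339 O.
34.64 wt% Al2O3 ÷ 101.961 g/mol = 0.33974 mol, giving 0.67948 Al and 1.01922 O.
51.19 wt% SiO2 ÷ 60.083 g/mol = 0.85199 mol, giving 0.85199 Si and 1.70398 O.
Oxygen sums to 3.06659; scaling by 18/3.06659 = 5.86971 puts the formula on 18 O.
Si: 0.85199 × 5.86971 = 5.001 atoms per formula unit.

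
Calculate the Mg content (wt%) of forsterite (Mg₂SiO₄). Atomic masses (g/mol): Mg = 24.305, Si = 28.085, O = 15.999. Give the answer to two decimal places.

34.55 wt%

Formula mass = 2×24.305 + 1×28.085 + 4×15.999 = 140.691 g/mol, of which 48.610 g is Mg.
So Mg makes up 48.610/140.691 = 0.3455 of the mass, i.e. 34.55%.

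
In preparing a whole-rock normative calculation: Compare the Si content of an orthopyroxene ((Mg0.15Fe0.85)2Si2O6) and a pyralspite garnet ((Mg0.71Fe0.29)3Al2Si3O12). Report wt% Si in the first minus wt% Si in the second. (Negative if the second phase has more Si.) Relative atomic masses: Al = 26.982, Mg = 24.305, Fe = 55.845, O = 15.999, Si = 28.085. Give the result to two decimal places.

Si in (Mg0.15Fe0.85)2Si2O6: molar mass 254.392 g/mol; 2×28.085 = 56.170 g → 22.08 wt%.
Si in (Mg0.71Fe0.29)3Al2Si3O12: molar mass 430.562 g/mol; 3×28.085 = 84.255 g → 19.57 wt%.
Difference = 22.08 − 19.57 = 2.51 percentage points.

2.51 percentage points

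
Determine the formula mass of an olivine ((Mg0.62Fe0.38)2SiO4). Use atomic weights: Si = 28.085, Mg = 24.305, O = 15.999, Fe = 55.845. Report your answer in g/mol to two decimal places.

164.66 g/mol

M = 1.24(24.305) + 0.76(55.845) + 1(28.085) + 4(15.999)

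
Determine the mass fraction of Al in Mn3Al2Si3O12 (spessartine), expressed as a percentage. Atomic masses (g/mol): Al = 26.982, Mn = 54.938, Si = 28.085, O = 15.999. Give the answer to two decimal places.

M(Mn3Al2Si3O12) = 495.021 g/mol.
Al contributes 2 × 26.982 = 53.964 g per mole.
53.964/495.021 = 0.1090 → 10.90%.

10.90 wt%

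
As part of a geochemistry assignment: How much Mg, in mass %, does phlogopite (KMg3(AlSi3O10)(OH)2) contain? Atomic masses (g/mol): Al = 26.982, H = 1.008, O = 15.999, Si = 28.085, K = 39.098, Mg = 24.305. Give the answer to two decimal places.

M(KMg3(AlSi3O10)(OH)2) = 417.254 g/mol.
Mg contributes 3 × 24.305 = 72.915 g per mole.
72.915/417.254 = 0.1747 → 17.47%.

17.47 mass %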